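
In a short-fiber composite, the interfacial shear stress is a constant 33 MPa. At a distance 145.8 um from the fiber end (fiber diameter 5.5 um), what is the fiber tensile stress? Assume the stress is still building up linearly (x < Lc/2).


Force balance: sigma_f * (pi*d^2/4) = tau * (pi*d) * x  ->  sigma_f = 4 * tau * x / d
sigma_f = 4 * 33 * 145.8 / 5.5 = 3499.2 MPa

3499.2 MPa


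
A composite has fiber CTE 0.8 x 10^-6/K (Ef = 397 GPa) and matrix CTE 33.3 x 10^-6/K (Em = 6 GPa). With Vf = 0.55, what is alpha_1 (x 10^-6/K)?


E1 = Ef*Vf + Em*(1-Vf) = 221.05
alpha_1 = (alpha_f*Ef*Vf + alpha_m*Em*(1-Vf))/E1 = 1.2 x 10^-6/K

1.2 x 10^-6/K


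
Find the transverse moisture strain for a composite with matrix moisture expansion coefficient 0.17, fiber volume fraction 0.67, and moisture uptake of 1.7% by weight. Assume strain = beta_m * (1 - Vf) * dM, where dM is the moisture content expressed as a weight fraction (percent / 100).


dM = 1.7/100 = 0.017
strain = beta_m * (1-Vf) * dM = 0.17 * 0.33 * 0.017 = 0.0009537

0.0009537


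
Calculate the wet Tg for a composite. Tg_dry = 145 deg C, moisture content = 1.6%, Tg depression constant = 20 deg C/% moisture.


Tg_wet = Tg_dry - k*moisture = 145 - 20*1.6 = 113.0 deg C

113.0 deg C


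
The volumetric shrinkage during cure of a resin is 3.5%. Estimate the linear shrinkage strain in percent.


Linear shrinkage ≈ vol_shrink/3 = 3.5/3 = 1.167%

1.167%


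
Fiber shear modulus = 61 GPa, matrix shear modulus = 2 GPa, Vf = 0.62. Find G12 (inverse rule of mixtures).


1/G12 = Vf/Gf + (1-Vf)/Gm = 0.62/61 + 0.38/2
G12 = 5.0 GPa

5.0 GPa


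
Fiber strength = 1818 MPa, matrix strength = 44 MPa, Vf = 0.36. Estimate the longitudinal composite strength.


sigma_1 = sigma_f*Vf + sigma_m*(1-Vf) = 1818*0.36 + 44*0.64 = 682.6 MPa

682.6 MPa


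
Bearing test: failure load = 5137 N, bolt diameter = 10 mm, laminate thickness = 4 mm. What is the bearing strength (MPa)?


sigma_br = F/(d*h) = 5137/(10*4) = 128.4 MPa

128.4 MPa


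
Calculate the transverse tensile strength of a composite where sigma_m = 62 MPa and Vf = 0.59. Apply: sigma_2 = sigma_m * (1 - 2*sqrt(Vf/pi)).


factor = 1 - 2*sqrt(0.59/pi) = 0.1333
sigma_2 = 62 * 0.1333 = 8.26 MPa

8.26 MPa


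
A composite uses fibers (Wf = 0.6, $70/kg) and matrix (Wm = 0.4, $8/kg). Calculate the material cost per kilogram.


Cost = cost_f*Wf + cost_m*Wm = 70*0.6 + 8*0.4 = $45.2/kg

$45.2/kg


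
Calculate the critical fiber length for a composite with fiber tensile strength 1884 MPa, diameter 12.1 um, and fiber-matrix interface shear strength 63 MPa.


Lc = sigma_f * d / (2 * tau_i) = 1884 * 12.1 / (2 * 63) = 180.9 um

180.9 um


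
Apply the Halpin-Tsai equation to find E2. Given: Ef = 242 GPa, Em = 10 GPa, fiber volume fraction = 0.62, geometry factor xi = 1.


eta = (Ef/Em - 1)/(Ef/Em + xi) = (24.2 - 1)/(24.2 + 1) = 0.9206
E2 = Em*(1+xi*eta*Vf)/(1-eta*Vf) = 36.6 GPa

36.6 GPa


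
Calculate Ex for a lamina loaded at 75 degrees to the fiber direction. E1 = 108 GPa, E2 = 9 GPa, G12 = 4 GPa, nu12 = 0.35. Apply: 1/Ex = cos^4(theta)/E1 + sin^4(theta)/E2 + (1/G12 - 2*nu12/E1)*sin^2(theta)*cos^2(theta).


cos^4(75) = 0.004487, sin^4(75) = 0.870513, sin^2(75)*cos^2(75) = 0.0625
1/G12 - 2*nu12/E1 = 1/4 - 2*0.35/108 = 0.243519 GPa^-1
1/Ex = 0.004487/108 + 0.870513/9 + 0.243519*0.0625 = 0.1119851 GPa^-1
Ex = 8.93 GPa

8.93 GPa


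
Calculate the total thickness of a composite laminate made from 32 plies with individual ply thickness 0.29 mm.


h = n * t_ply = 32 * 0.29 = 9.28 mm

9.28 mm


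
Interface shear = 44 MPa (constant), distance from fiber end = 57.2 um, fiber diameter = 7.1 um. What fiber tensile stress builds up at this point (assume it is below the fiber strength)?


Force balance: sigma_f * (pi*d^2/4) = tau * (pi*d) * x  ->  sigma_f = 4 * tau * x / d
sigma_f = 4 * 44 * 57.2 / 7.1 = 1417.9 MPa

1417.9 MPa


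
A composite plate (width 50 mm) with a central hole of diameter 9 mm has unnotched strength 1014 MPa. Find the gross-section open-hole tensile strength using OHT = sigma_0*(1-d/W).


OHT = sigma_0*(1-d/W) = 1014*(1-9/50) = 831.5 MPa

831.5 MPa


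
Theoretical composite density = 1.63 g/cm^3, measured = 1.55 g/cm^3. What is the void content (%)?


Void% = (rho_theo - rho_actual)/rho_theo * 100 = (1.63 - 1.55)/1.63 * 100 = 4.91%

4.91%


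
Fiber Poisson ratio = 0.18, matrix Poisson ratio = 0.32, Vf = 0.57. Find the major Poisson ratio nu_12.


nu_12 = nu_f*Vf + nu_m*(1-Vf) = 0.18*0.57 + 0.32*0.43 = 0.2402

0.2402


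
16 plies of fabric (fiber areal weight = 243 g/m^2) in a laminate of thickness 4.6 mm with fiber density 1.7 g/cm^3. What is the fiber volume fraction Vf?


Vf = n * FAW / (rho_f * h * 1000) = 16 * 243 / (1.7 * 4.6 * 1000) = 0.4972

0.4972


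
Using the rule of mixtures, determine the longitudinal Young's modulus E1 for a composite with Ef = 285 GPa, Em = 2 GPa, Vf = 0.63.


E1 = Ef*Vf + Em*(1-Vf) = 285*0.63 + 2*0.37 = 180.29 GPa

180.29 GPa


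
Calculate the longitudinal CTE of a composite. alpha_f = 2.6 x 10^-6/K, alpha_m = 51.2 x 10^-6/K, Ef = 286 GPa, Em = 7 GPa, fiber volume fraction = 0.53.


E1 = Ef*Vf + Em*(1-Vf) = 154.87
alpha_1 = (alpha_f*Ef*Vf + alpha_m*Em*(1-Vf))/E1 = 3.63 x 10^-6/K

3.63 x 10^-6/K


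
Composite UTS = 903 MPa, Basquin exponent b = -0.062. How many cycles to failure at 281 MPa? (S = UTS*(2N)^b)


N = 0.5 * (S/UTS)^(1/b) = 0.5 * (281/903)^(1/-0.062) = 7.5178e+07 cycles

7.5178e+07 cycles


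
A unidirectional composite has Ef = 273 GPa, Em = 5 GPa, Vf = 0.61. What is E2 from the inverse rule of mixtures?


1/E2 = Vf/Ef + (1-Vf)/Em = 0.61/273 + 0.39/5
E2 = 12.46 GPa

12.46 GPa


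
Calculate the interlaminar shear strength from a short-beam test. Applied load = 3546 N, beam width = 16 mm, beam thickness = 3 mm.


ILSS = 3F/(4bh) = 3*3546/(4*16*3) = 55.41 MPa

55.41 MPa


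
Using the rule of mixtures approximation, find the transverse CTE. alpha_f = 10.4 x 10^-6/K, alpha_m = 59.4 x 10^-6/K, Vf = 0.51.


alpha_2 = alpha_f*Vf + alpha_m*(1-Vf) = 10.4*0.51 + 59.4*0.49 = 34.4 x 10^-6/K

34.4 x 10^-6/K


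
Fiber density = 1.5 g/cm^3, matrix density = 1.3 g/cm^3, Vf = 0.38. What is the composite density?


rho_c = rho_f*Vf + rho_m*(1-Vf) = 1.5*0.38 + 1.3*0.62 = 1.376 g/cm^3

1.376 g/cm^3


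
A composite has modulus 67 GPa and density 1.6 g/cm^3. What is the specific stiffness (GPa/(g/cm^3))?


Specific stiffness = E/rho = 67/1.6 = 41.9 GPa/(g/cm^3)

41.9 GPa/(g/cm^3)


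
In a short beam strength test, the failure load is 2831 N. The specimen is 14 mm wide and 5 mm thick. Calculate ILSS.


ILSS = 3F/(4bh) = 3*2831/(4*14*5) = 30.33 MPa

30.33 MPa


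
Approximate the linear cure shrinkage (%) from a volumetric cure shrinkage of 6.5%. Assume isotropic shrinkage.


Linear shrinkage ≈ vol_shrink/3 = 6.5/3 = 2.167%

2.167%


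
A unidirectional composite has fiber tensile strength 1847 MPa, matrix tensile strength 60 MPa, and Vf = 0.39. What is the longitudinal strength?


sigma_1 = sigma_f*Vf + sigma_m*(1-Vf) = 1847*0.39 + 60*0.61 = 756.9 MPa

756.9 MPa


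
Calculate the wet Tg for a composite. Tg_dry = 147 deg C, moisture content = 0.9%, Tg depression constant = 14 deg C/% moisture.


Tg_wet = Tg_dry - k*moisture = 147 - 14*0.9 = 134.4 deg C

134.4 deg C


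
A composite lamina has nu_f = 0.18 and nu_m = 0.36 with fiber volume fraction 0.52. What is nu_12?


nu_12 = nu_f*Vf + nu_m*(1-Vf) = 0.18*0.52 + 0.36*0.48 = 0.2664

0.2664


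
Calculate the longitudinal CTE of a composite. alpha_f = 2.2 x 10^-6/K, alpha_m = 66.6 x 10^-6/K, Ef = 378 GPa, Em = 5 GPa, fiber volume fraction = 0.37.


E1 = Ef*Vf + Em*(1-Vf) = 143.01
alpha_1 = (alpha_f*Ef*Vf + alpha_m*Em*(1-Vf))/E1 = 3.62 x 10^-6/K

3.62 x 10^-6/K


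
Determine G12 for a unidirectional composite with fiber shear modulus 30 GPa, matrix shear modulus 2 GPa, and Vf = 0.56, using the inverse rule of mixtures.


1/G12 = Vf/Gf + (1-Vf)/Gm = 0.56/30 + 0.44/2
G12 = 4.19 GPa

4.19 GPa


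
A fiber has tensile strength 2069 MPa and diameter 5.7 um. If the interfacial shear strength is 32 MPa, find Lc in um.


Lc = sigma_f * d / (2 * tau_i) = 2069 * 5.7 / (2 * 32) = 184.3 um

184.3 um


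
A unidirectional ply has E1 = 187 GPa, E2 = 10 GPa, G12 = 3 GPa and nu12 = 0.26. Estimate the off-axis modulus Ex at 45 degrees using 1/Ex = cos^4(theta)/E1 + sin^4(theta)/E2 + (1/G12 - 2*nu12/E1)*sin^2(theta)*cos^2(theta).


cos^4(45) = 0.25, sin^4(45) = 0.25, sin^2(45)*cos^2(45) = 0.25
1/G12 - 2*nu12/E1 = 1/3 - 2*0.26/187 = 0.330553 GPa^-1
1/Ex = 0.25/187 + 0.25/10 + 0.330553*0.25 = 0.108975 GPa^-1
Ex = 9.18 GPa

9.18 GPa


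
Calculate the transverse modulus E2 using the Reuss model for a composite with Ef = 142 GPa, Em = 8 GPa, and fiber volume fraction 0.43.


1/E2 = Vf/Ef + (1-Vf)/Em = 0.43/142 + 0.57/8
E2 = 13.46 GPa

13.46 GPa


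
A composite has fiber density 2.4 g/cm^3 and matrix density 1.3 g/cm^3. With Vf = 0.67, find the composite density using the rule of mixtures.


rho_c = rho_f*Vf + rho_m*(1-Vf) = 2.4*0.67 + 1.3*0.33 = 2.037 g/cm^3

2.037 g/cm^3


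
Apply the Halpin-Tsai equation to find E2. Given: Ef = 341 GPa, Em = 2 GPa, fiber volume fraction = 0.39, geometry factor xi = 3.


eta = (Ef/Em - 1)/(Ef/Em + xi) = (170.5 - 1)/(170.5 + 3) = 0.9769
E2 = Em*(1+xi*eta*Vf)/(1-eta*Vf) = 6.92 GPa

6.92 GPa


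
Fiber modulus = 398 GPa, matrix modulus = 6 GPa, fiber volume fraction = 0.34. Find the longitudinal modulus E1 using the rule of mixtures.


E1 = Ef*Vf + Em*(1-Vf) = 398*0.34 + 6*0.66 = 139.28 GPa

139.28 GPa


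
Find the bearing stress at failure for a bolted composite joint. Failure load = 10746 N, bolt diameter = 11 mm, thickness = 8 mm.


sigma_br = F/(d*h) = 10746/(11*8) = 122.1 MPa

122.1 MPa


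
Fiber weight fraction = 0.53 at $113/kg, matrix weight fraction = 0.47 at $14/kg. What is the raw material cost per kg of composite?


Cost = cost_f*Wf + cost_m*Wm = 113*0.53 + 14*0.47 = $66.47/kg

$66.47/kg


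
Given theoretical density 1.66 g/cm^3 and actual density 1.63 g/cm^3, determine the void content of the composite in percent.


Void% = (rho_theo - rho_actual)/rho_theo * 100 = (1.66 - 1.63)/1.66 * 100 = 1.81%

1.81%


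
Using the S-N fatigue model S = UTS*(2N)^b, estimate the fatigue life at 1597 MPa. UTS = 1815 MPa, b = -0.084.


N = 0.5 * (S/UTS)^(1/b) = 0.5 * (1597/1815)^(1/-0.084) = 2.2937 cycles

2.2937 cycles


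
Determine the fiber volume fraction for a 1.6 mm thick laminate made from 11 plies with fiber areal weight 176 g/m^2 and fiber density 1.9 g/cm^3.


Vf = n * FAW / (rho_f * h * 1000) = 11 * 176 / (1.9 * 1.6 * 1000) = 0.6368

0.6368


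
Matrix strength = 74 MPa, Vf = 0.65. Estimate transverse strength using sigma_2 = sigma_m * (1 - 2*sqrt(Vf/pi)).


factor = 1 - 2*sqrt(0.65/pi) = 0.0903
sigma_2 = 74 * 0.0903 = 6.68 MPa

6.68 MPa


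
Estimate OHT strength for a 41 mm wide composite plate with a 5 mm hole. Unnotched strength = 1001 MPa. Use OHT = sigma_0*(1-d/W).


OHT = sigma_0*(1-d/W) = 1001*(1-5/41) = 878.9 MPa

878.9 MPa


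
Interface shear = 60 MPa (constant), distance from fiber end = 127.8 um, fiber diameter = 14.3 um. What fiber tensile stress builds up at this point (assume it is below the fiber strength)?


Force balance: sigma_f * (pi*d^2/4) = tau * (pi*d) * x  ->  sigma_f = 4 * tau * x / d
sigma_f = 4 * 60 * 127.8 / 14.3 = 2144.9 MPa

2144.9 MPa


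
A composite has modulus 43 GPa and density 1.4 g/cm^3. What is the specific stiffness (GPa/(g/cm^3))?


Specific stiffness = E/rho = 43/1.4 = 30.7 GPa/(g/cm^3)

30.7 GPa/(g/cm^3)


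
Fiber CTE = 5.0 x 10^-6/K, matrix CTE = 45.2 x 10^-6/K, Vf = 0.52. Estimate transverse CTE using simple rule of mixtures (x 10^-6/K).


alpha_2 = alpha_f*Vf + alpha_m*(1-Vf) = 5.0*0.52 + 45.2*0.48 = 24.3 x 10^-6/K

24.3 x 10^-6/K


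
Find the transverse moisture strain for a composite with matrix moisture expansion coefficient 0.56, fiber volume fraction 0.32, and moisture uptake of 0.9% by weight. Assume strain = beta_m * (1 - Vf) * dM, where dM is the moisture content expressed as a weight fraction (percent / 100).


dM = 0.9/100 = 0.009
strain = beta_m * (1-Vf) * dM = 0.56 * 0.68 * 0.009 = 0.0034272

0.0034272


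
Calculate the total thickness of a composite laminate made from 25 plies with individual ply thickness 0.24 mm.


h = n * t_ply = 25 * 0.24 = 6.0 mm

6.0 mm


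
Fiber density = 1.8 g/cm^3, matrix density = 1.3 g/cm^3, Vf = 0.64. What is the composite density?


rho_c = rho_f*Vf + rho_m*(1-Vf) = 1.8*0.64 + 1.3*0.36 = 1.62 g/cm^3

1.62 g/cm^3


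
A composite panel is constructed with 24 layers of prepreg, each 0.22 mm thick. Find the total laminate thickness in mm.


h = n * t_ply = 24 * 0.22 = 5.28 mm

5.28 mm


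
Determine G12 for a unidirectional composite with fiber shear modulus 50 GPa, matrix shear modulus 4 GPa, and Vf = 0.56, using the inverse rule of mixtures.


1/G12 = Vf/Gf + (1-Vf)/Gm = 0.56/50 + 0.44/4
G12 = 8.25 GPa

8.25 GPa


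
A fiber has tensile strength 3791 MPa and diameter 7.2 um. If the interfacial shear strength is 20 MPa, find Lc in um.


Lc = sigma_f * d / (2 * tau_i) = 3791 * 7.2 / (2 * 20) = 682.4 um

682.4 um


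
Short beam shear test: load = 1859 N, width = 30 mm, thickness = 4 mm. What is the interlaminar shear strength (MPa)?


ILSS = 3F/(4bh) = 3*1859/(4*30*4) = 11.62 MPa

11.62 MPa


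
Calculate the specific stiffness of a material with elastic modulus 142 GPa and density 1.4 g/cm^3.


Specific stiffness = E/rho = 142/1.4 = 101.4 GPa/(g/cm^3)

101.4 GPa/(g/cm^3)


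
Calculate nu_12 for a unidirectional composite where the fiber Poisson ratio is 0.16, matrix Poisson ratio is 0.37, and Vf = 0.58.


nu_12 = nu_f*Vf + nu_m*(1-Vf) = 0.16*0.58 + 0.37*0.42 = 0.2482

0.2482


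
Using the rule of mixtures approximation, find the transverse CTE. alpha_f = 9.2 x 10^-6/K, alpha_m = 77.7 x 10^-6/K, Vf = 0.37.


alpha_2 = alpha_f*Vf + alpha_m*(1-Vf) = 9.2*0.37 + 77.7*0.63 = 52.4 x 10^-6/K

52.4 x 10^-6/K


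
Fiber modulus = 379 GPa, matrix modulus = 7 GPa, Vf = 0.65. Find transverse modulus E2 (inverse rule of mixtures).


1/E2 = Vf/Ef + (1-Vf)/Em = 0.65/379 + 0.35/7
E2 = 19.34 GPa

19.34 GPa


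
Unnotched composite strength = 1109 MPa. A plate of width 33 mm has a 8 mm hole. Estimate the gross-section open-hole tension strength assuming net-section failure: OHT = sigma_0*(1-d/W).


OHT = sigma_0*(1-d/W) = 1109*(1-8/33) = 840.2 MPa

840.2 MPa


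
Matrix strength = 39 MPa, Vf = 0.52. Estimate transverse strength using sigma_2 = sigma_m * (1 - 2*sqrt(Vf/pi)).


factor = 1 - 2*sqrt(0.52/pi) = 0.1863
sigma_2 = 39 * 0.1863 = 7.27 MPa

7.27 MPa


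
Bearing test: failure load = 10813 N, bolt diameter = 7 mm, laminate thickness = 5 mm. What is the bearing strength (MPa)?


sigma_br = F/(d*h) = 10813/(7*5) = 308.9 MPa

308.9 MPa


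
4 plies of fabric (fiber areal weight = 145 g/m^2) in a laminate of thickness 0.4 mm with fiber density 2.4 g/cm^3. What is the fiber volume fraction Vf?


Vf = n * FAW / (rho_f * h * 1000) = 4 * 145 / (2.4 * 0.4 * 1000) = 0.6042

0.6042


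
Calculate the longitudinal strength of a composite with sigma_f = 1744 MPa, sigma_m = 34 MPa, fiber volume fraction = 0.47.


sigma_1 = sigma_f*Vf + sigma_m*(1-Vf) = 1744*0.47 + 34*0.53 = 837.7 MPa

837.7 MPa


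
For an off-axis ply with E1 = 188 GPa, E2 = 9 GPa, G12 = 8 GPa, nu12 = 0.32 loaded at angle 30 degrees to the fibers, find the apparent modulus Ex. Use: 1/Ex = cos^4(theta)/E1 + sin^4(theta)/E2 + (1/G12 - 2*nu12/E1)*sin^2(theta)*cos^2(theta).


cos^4(30) = 0.5625, sin^4(30) = 0.0625, sin^2(30)*cos^2(30) = 0.1875
1/G12 - 2*nu12/E1 = 1/8 - 2*0.32/188 = 0.121596 GPa^-1
1/Ex = 0.5625/188 + 0.0625/9 + 0.121596*0.1875 = 0.0327357 GPa^-1
Ex = 30.55 GPa

30.55 GPa


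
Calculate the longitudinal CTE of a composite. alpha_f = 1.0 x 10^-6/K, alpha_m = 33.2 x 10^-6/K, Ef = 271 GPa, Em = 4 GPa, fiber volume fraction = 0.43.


E1 = Ef*Vf + Em*(1-Vf) = 118.81
alpha_1 = (alpha_f*Ef*Vf + alpha_m*Em*(1-Vf))/E1 = 1.62 x 10^-6/K

1.62 x 10^-6/K


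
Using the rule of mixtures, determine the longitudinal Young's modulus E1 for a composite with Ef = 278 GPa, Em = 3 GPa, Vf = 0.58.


E1 = Ef*Vf + Em*(1-Vf) = 278*0.58 + 3*0.42 = 162.5 GPa

162.5 GPa


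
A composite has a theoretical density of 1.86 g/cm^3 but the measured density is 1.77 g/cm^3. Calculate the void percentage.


Void% = (rho_theo - rho_actual)/rho_theo * 100 = (1.86 - 1.77)/1.86 * 100 = 4.84%

4.84%


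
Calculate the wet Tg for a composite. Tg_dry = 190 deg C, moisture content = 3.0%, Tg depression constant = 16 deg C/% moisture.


Tg_wet = Tg_dry - k*moisture = 190 - 16*3.0 = 142.0 deg C

142.0 deg C


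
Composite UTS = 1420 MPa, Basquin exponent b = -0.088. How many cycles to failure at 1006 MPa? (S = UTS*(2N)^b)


N = 0.5 * (S/UTS)^(1/b) = 0.5 * (1006/1420)^(1/-0.088) = 25.1187 cycles

25.1187 cycles


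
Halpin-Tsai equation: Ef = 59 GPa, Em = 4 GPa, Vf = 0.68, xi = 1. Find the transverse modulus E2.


eta = (Ef/Em - 1)/(Ef/Em + xi) = (14.75 - 1)/(14.75 + 1) = 0.873
E2 = Em*(1+xi*eta*Vf)/(1-eta*Vf) = 15.69 GPa

15.69 GPa


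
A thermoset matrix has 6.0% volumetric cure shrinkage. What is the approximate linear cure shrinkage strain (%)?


Linear shrinkage ≈ vol_shrink/3 = 6.0/3 = 2.0%

2.0%


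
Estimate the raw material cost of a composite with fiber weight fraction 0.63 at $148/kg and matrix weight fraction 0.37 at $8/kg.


Cost = cost_f*Wf + cost_m*Wm = 148*0.63 + 8*0.37 = $96.2/kg

$96.2/kg


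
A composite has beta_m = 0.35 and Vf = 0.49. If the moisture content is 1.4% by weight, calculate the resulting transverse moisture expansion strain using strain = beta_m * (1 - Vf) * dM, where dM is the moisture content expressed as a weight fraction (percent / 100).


dM = 1.4/100 = 0.014
strain = beta_m * (1-Vf) * dM = 0.35 * 0.51 * 0.014 = 0.002499

0.002499


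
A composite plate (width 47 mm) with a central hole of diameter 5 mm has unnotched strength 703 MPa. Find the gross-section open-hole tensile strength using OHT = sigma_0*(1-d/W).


OHT = sigma_0*(1-d/W) = 703*(1-5/47) = 628.2 MPa

628.2 MPa


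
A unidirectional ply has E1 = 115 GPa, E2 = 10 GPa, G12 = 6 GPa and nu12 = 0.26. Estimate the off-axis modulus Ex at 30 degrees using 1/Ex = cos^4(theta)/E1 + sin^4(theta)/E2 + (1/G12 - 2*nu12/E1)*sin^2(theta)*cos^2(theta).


cos^4(30) = 0.5625, sin^4(30) = 0.0625, sin^2(30)*cos^2(30) = 0.1875
1/G12 - 2*nu12/E1 = 1/6 - 2*0.26/115 = 0.162145 GPa^-1
1/Ex = 0.5625/115 + 0.0625/10 + 0.162145*0.1875 = 0.0415435 GPa^-1
Ex = 24.07 GPa

24.07 GPa


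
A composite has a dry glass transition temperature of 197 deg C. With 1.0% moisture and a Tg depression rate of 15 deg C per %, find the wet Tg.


Tg_wet = Tg_dry - k*moisture = 197 - 15*1.0 = 182.0 deg C

182.0 deg C


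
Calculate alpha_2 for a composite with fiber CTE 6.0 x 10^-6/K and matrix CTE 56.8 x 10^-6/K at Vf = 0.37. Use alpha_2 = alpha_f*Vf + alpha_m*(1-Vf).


alpha_2 = alpha_f*Vf + alpha_m*(1-Vf) = 6.0*0.37 + 56.8*0.63 = 38.0 x 10^-6/K

38.0 x 10^-6/K


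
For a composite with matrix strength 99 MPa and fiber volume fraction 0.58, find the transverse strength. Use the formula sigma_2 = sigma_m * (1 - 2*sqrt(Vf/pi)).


factor = 1 - 2*sqrt(0.58/pi) = 0.1407
sigma_2 = 99 * 0.1407 = 13.92 MPa

13.92 MPa


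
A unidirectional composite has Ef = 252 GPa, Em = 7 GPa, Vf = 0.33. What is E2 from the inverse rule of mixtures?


1/E2 = Vf/Ef + (1-Vf)/Em = 0.33/252 + 0.67/7
E2 = 10.31 GPa

10.31 GPa


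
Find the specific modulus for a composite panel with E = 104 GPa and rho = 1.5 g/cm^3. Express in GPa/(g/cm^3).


Specific stiffness = E/rho = 104/1.5 = 69.3 GPa/(g/cm^3)

69.3 GPa/(g/cm^3)


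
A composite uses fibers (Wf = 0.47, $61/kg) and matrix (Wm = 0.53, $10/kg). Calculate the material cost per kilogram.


Cost = cost_f*Wf + cost_m*Wm = 61*0.47 + 10*0.53 = $33.97/kg

$33.97/kg


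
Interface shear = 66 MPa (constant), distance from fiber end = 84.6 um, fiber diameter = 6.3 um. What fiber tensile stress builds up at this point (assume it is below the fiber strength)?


Force balance: sigma_f * (pi*d^2/4) = tau * (pi*d) * x  ->  sigma_f = 4 * tau * x / d
sigma_f = 4 * 66 * 84.6 / 6.3 = 3545.1 MPa

3545.1 MPa


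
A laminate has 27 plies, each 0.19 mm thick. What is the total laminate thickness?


h = n * t_ply = 27 * 0.19 = 5.13 mm

5.13 mm


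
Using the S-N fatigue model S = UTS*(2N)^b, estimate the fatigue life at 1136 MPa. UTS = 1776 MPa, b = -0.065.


N = 0.5 * (S/UTS)^(1/b) = 0.5 * (1136/1776)^(1/-0.065) = 483.7040 cycles

483.7040 cycles


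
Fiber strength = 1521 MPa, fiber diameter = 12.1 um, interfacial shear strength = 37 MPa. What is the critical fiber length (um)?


Lc = sigma_f * d / (2 * tau_i) = 1521 * 12.1 / (2 * 37) = 248.7 um

248.7 um


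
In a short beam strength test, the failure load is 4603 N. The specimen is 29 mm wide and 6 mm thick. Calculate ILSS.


ILSS = 3F/(4bh) = 3*4603/(4*29*6) = 19.84 MPa

19.84 MPa


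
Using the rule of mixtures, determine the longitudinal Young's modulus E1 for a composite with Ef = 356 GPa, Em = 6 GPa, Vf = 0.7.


E1 = Ef*Vf + Em*(1-Vf) = 356*0.7 + 6*0.3 = 251.0 GPa

251.0 GPa


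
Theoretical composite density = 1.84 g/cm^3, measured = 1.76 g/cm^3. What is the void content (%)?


Void% = (rho_theo - rho_actual)/rho_theo * 100 = (1.84 - 1.76)/1.84 * 100 = 4.35%

4.35%


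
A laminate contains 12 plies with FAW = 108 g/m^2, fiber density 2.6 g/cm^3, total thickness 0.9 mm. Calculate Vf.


Vf = n * FAW / (rho_f * h * 1000) = 12 * 108 / (2.6 * 0.9 * 1000) = 0.5538

0.5538


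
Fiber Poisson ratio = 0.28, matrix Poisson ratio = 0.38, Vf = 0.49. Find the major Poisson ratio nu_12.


nu_12 = nu_f*Vf + nu_m*(1-Vf) = 0.28*0.49 + 0.38*0.51 = 0.331

0.331


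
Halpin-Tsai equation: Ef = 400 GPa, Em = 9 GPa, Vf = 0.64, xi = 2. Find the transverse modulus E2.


eta = (Ef/Em - 1)/(Ef/Em + xi) = (44.4444 - 1)/(44.4444 + 2) = 0.9354
E2 = Em*(1+xi*eta*Vf)/(1-eta*Vf) = 49.27 GPa

49.27 GPa


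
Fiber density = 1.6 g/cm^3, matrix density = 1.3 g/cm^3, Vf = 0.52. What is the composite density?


rho_c = rho_f*Vf + rho_m*(1-Vf) = 1.6*0.52 + 1.3*0.48 = 1.456 g/cm^3

1.456 g/cm^3


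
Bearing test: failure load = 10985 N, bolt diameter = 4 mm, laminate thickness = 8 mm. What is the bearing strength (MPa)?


sigma_br = F/(d*h) = 10985/(4*8) = 343.3 MPa

343.3 MPa


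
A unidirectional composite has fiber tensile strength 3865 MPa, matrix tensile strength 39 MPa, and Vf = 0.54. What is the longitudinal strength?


sigma_1 = sigma_f*Vf + sigma_m*(1-Vf) = 3865*0.54 + 39*0.46 = 2105.0 MPa

2105.0 MPa


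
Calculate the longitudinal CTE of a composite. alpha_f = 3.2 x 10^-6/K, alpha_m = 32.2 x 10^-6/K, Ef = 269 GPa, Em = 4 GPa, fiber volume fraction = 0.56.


E1 = Ef*Vf + Em*(1-Vf) = 152.4
alpha_1 = (alpha_f*Ef*Vf + alpha_m*Em*(1-Vf))/E1 = 3.53 x 10^-6/K

3.53 x 10^-6/K


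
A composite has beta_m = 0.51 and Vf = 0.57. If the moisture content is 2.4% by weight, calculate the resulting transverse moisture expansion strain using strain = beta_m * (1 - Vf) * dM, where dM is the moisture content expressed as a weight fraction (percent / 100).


dM = 2.4/100 = 0.024
strain = beta_m * (1-Vf) * dM = 0.51 * 0.43 * 0.024 = 0.0052632

0.0052632


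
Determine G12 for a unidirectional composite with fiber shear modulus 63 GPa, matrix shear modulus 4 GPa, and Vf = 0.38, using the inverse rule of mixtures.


1/G12 = Vf/Gf + (1-Vf)/Gm = 0.38/63 + 0.62/4
G12 = 6.21 GPa

6.21 GPa


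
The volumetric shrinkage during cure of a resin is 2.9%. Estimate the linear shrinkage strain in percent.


Linear shrinkage ≈ vol_shrink/3 = 2.9/3 = 0.967%

0.967%


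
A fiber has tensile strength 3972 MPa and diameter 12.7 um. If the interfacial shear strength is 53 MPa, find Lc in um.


Lc = sigma_f * d / (2 * tau_i) = 3972 * 12.7 / (2 * 53) = 475.9 um

475.9 um


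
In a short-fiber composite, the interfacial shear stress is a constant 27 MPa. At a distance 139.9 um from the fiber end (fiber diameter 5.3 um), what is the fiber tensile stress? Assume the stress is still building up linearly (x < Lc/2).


Force balance: sigma_f * (pi*d^2/4) = tau * (pi*d) * x  ->  sigma_f = 4 * tau * x / d
sigma_f = 4 * 27 * 139.9 / 5.3 = 2850.8 MPa

2850.8 MPa


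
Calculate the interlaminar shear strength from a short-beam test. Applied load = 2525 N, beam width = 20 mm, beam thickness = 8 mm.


ILSS = 3F/(4bh) = 3*2525/(4*20*8) = 11.84 MPa

11.84 MPa


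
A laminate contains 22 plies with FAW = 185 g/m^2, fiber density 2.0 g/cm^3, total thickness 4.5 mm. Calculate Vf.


Vf = n * FAW / (rho_f * h * 1000) = 22 * 185 / (2.0 * 4.5 * 1000) = 0.4522

0.4522


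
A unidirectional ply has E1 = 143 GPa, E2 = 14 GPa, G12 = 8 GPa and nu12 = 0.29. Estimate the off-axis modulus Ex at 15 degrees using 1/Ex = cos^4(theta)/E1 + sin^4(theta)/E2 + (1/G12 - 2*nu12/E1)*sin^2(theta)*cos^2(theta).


cos^4(15) = 0.870513, sin^4(15) = 0.004487, sin^2(15)*cos^2(15) = 0.0625
1/G12 - 2*nu12/E1 = 1/8 - 2*0.29/143 = 0.120944 GPa^-1
1/Ex = 0.870513/143 + 0.004487/14 + 0.120944*0.0625 = 0.013967 GPa^-1
Ex = 71.6 GPa

71.6 GPa


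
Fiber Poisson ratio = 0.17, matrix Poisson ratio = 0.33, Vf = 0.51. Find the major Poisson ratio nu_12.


nu_12 = nu_f*Vf + nu_m*(1-Vf) = 0.17*0.51 + 0.33*0.49 = 0.2484

0.2484


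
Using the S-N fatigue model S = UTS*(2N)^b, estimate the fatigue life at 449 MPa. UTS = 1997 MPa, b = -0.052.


N = 0.5 * (S/UTS)^(1/b) = 0.5 * (449/1997)^(1/-0.052) = 1.4556e+12 cycles

1.4556e+12 cycles


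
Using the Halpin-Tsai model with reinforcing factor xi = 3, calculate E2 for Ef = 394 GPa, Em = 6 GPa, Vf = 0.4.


eta = (Ef/Em - 1)/(Ef/Em + xi) = (65.6667 - 1)/(65.6667 + 3) = 0.9417
E2 = Em*(1+xi*eta*Vf)/(1-eta*Vf) = 20.5 GPa

20.5 GPa


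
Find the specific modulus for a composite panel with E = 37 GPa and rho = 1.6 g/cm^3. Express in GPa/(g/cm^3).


Specific stiffness = E/rho = 37/1.6 = 23.1 GPa/(g/cm^3)

23.1 GPa/(g/cm^3)


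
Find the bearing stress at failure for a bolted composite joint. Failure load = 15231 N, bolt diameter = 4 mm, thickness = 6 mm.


sigma_br = F/(d*h) = 15231/(4*6) = 634.6 MPa

634.6 MPa


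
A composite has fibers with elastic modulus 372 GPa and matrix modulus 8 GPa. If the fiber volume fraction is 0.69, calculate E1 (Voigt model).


E1 = Ef*Vf + Em*(1-Vf) = 372*0.69 + 8*0.31 = 259.16 GPa

259.16 GPa


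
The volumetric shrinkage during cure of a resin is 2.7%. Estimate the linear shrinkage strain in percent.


Linear shrinkage ≈ vol_shrink/3 = 2.7/3 = 0.9%

0.9%


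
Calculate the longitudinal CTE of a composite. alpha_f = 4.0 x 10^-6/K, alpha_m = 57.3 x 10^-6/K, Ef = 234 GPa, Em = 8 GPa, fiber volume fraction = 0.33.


E1 = Ef*Vf + Em*(1-Vf) = 82.58
alpha_1 = (alpha_f*Ef*Vf + alpha_m*Em*(1-Vf))/E1 = 7.46 x 10^-6/K

7.46 x 10^-6/K


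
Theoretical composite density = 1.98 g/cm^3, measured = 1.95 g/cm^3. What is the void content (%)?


Void% = (rho_theo - rho_actual)/rho_theo * 100 = (1.98 - 1.95)/1.98 * 100 = 1.52%

1.52%


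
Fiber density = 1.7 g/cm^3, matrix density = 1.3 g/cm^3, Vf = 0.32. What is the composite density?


rho_c = rho_f*Vf + rho_m*(1-Vf) = 1.7*0.32 + 1.3*0.68 = 1.428 g/cm^3

1.428 g/cm^3


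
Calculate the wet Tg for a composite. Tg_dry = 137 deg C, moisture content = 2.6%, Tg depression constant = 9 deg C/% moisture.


Tg_wet = Tg_dry - k*moisture = 137 - 9*2.6 = 113.6 deg C

113.6 deg C


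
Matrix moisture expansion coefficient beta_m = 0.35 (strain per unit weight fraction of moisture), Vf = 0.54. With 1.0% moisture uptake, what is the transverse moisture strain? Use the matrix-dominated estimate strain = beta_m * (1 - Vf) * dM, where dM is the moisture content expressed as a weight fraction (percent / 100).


dM = 1.0/100 = 0.01
strain = beta_m * (1-Vf) * dM = 0.35 * 0.46 * 0.01 = 0.00161

0.00161


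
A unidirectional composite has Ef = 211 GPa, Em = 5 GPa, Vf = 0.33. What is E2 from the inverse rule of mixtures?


1/E2 = Vf/Ef + (1-Vf)/Em = 0.33/211 + 0.67/5
E2 = 7.38 GPa

7.38 GPa


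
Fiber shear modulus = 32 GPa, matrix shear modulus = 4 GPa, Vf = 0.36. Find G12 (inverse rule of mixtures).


1/G12 = Vf/Gf + (1-Vf)/Gm = 0.36/32 + 0.64/4
G12 = 5.84 GPa

5.84 GPa


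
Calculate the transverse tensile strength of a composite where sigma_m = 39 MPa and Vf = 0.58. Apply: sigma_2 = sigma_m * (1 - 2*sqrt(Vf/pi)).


factor = 1 - 2*sqrt(0.58/pi) = 0.1407
sigma_2 = 39 * 0.1407 = 5.49 MPa

5.49 MPa


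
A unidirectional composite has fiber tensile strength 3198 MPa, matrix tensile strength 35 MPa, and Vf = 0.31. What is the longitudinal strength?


sigma_1 = sigma_f*Vf + sigma_m*(1-Vf) = 3198*0.31 + 35*0.69 = 1015.5 MPa

1015.5 MPa


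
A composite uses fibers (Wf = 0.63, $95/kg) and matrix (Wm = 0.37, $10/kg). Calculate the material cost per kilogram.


Cost = cost_f*Wf + cost_m*Wm = 95*0.63 + 10*0.37 = $63.55/kg

$63.55/kg


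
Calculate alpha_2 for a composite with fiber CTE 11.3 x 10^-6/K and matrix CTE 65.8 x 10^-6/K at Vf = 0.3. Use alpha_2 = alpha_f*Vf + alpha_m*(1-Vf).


alpha_2 = alpha_f*Vf + alpha_m*(1-Vf) = 11.3*0.3 + 65.8*0.7 = 49.5 x 10^-6/K

49.5 x 10^-6/K


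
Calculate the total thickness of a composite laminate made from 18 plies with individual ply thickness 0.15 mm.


h = n * t_ply = 18 * 0.15 = 2.7 mm

2.7 mm


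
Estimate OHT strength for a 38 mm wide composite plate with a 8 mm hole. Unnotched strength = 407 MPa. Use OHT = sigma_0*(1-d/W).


OHT = sigma_0*(1-d/W) = 407*(1-8/38) = 321.3 MPa

321.3 MPa


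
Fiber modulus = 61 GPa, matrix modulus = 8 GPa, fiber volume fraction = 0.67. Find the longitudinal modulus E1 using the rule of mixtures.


E1 = Ef*Vf + Em*(1-Vf) = 61*0.67 + 8*0.33 = 43.51 GPa

43.51 GPa


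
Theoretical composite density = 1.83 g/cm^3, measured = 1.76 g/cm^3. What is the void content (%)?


Void% = (rho_theo - rho_actual)/rho_theo * 100 = (1.83 - 1.76)/1.83 * 100 = 3.83%

3.83%


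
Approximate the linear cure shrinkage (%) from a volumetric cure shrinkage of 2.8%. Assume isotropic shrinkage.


Linear shrinkage ≈ vol_shrink/3 = 2.8/3 = 0.933%

0.933%


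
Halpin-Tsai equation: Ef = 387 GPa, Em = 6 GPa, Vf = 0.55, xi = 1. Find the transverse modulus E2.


eta = (Ef/Em - 1)/(Ef/Em + xi) = (64.5 - 1)/(64.5 + 1) = 0.9695
E2 = Em*(1+xi*eta*Vf)/(1-eta*Vf) = 19.71 GPa

19.71 GPa


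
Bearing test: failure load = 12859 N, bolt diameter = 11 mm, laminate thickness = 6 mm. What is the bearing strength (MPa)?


sigma_br = F/(d*h) = 12859/(11*6) = 194.8 MPa

194.8 MPa


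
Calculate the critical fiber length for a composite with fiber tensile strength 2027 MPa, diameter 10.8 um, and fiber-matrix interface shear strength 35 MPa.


Lc = sigma_f * d / (2 * tau_i) = 2027 * 10.8 / (2 * 35) = 312.7 um

312.7 um


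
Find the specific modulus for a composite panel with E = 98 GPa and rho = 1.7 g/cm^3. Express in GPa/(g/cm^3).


Specific stiffness = E/rho = 98/1.7 = 57.6 GPa/(g/cm^3)

57.6 GPa/(g/cm^3)


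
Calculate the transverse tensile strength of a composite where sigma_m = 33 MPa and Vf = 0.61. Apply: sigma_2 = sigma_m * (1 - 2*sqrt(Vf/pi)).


factor = 1 - 2*sqrt(0.61/pi) = 0.1187
sigma_2 = 33 * 0.1187 = 3.92 MPa

3.92 MPa


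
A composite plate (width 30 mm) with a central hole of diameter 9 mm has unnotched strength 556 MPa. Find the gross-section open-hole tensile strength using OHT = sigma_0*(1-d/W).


OHT = sigma_0*(1-d/W) = 556*(1-9/30) = 389.2 MPa

389.2 MPa


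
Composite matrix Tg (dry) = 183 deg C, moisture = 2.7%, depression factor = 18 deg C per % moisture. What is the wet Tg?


Tg_wet = Tg_dry - k*moisture = 183 - 18*2.7 = 134.4 deg C

134.4 deg C


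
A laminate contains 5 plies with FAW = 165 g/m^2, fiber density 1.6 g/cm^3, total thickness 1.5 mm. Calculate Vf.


Vf = n * FAW / (rho_f * h * 1000) = 5 * 165 / (1.6 * 1.5 * 1000) = 0.3438

0.3438


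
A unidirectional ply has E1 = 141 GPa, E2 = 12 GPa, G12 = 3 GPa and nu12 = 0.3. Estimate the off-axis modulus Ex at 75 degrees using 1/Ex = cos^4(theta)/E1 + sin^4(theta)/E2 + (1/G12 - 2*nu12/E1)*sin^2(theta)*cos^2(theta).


cos^4(75) = 0.004487, sin^4(75) = 0.870513, sin^2(75)*cos^2(75) = 0.0625
1/G12 - 2*nu12/E1 = 1/3 - 2*0.3/141 = 0.329078 GPa^-1
1/Ex = 0.004487/141 + 0.870513/12 + 0.329078*0.0625 = 0.0931419 GPa^-1
Ex = 10.74 GPa

10.74 GPa


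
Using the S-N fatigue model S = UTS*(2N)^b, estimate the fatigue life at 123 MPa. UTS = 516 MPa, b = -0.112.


N = 0.5 * (S/UTS)^(1/b) = 0.5 * (123/516)^(1/-0.112) = 181630.8267 cycles

181630.8267 cycles


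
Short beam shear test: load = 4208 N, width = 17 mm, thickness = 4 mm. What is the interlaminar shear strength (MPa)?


ILSS = 3F/(4bh) = 3*4208/(4*17*4) = 46.41 MPa

46.41 MPa


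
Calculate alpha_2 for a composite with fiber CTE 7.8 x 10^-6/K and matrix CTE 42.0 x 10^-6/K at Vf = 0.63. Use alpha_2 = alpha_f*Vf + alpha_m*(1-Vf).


alpha_2 = alpha_f*Vf + alpha_m*(1-Vf) = 7.8*0.63 + 42.0*0.37 = 20.5 x 10^-6/K

20.5 x 10^-6/K


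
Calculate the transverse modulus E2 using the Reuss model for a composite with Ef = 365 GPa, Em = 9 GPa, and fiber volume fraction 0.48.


1/E2 = Vf/Ef + (1-Vf)/Em = 0.48/365 + 0.52/9
E2 = 16.92 GPa

16.92 GPa


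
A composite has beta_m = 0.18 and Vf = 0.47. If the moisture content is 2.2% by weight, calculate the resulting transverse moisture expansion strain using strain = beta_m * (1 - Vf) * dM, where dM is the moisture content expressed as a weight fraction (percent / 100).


dM = 2.2/100 = 0.022
strain = beta_m * (1-Vf) * dM = 0.18 * 0.53 * 0.022 = 0.0020988

0.0020988


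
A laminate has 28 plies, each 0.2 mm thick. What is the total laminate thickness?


h = n * t_ply = 28 * 0.2 = 5.6 mm

5.6 mm


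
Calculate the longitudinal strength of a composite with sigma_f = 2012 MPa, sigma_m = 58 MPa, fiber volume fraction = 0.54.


sigma_1 = sigma_f*Vf + sigma_m*(1-Vf) = 2012*0.54 + 58*0.46 = 1113.2 MPa

1113.2 MPa


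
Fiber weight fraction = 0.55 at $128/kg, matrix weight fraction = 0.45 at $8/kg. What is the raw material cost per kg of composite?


Cost = cost_f*Wf + cost_m*Wm = 128*0.55 + 8*0.45 = $74.0/kg

$74.0/kg


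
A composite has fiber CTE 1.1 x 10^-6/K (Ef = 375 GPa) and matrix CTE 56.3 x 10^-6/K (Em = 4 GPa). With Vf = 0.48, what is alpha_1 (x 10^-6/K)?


E1 = Ef*Vf + Em*(1-Vf) = 182.08
alpha_1 = (alpha_f*Ef*Vf + alpha_m*Em*(1-Vf))/E1 = 1.73 x 10^-6/K

1.73 x 10^-6/K


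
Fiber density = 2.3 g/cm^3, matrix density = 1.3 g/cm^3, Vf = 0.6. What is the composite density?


rho_c = rho_f*Vf + rho_m*(1-Vf) = 2.3*0.6 + 1.3*0.4 = 1.9 g/cm^3

1.9 g/cm^3


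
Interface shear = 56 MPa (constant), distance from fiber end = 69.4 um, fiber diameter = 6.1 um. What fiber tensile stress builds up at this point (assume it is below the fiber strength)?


Force balance: sigma_f * (pi*d^2/4) = tau * (pi*d) * x  ->  sigma_f = 4 * tau * x / d
sigma_f = 4 * 56 * 69.4 / 6.1 = 2548.5 MPa

2548.5 MPa


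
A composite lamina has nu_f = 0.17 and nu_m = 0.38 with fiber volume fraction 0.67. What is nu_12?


nu_12 = nu_f*Vf + nu_m*(1-Vf) = 0.17*0.67 + 0.38*0.33 = 0.2393

0.2393


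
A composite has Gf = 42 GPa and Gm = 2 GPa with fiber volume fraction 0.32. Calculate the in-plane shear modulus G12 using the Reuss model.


1/G12 = Vf/Gf + (1-Vf)/Gm = 0.32/42 + 0.68/2
G12 = 2.88 GPa

2.88 GPa


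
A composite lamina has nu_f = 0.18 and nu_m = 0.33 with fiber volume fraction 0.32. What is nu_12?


nu_12 = nu_f*Vf + nu_m*(1-Vf) = 0.18*0.32 + 0.33*0.68 = 0.282

0.282


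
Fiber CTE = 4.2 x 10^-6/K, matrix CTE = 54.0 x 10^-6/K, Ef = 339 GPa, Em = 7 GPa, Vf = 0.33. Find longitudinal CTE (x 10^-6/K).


E1 = Ef*Vf + Em*(1-Vf) = 116.56
alpha_1 = (alpha_f*Ef*Vf + alpha_m*Em*(1-Vf))/E1 = 6.2 x 10^-6/K

6.2 x 10^-6/K


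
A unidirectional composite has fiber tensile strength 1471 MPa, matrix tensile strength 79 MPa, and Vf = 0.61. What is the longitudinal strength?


sigma_1 = sigma_f*Vf + sigma_m*(1-Vf) = 1471*0.61 + 79*0.39 = 928.1 MPa

928.1 MPa


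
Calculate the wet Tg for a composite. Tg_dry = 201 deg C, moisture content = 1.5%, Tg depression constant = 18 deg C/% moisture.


Tg_wet = Tg_dry - k*moisture = 201 - 18*1.5 = 174.0 deg C

174.0 deg C


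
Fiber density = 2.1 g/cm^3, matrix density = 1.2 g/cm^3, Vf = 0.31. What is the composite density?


rho_c = rho_f*Vf + rho_m*(1-Vf) = 2.1*0.31 + 1.2*0.69 = 1.479 g/cm^3

1.479 g/cm^3


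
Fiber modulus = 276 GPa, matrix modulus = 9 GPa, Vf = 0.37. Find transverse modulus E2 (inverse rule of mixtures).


1/E2 = Vf/Ef + (1-Vf)/Em = 0.37/276 + 0.63/9
E2 = 14.02 GPa

14.02 GPa


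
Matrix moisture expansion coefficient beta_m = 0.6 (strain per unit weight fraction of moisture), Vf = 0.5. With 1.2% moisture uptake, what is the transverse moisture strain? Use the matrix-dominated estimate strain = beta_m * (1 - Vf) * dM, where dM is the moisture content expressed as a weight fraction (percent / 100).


dM = 1.2/100 = 0.012
strain = beta_m * (1-Vf) * dM = 0.6 * 0.5 * 0.012 = 0.0036

0.0036


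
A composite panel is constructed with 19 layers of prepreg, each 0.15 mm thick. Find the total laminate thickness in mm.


h = n * t_ply = 19 * 0.15 = 2.85 mm

2.85 mm


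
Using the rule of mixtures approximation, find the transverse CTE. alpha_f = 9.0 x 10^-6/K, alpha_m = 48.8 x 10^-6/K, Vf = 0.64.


alpha_2 = alpha_f*Vf + alpha_m*(1-Vf) = 9.0*0.64 + 48.8*0.36 = 23.3 x 10^-6/K

23.3 x 10^-6/K


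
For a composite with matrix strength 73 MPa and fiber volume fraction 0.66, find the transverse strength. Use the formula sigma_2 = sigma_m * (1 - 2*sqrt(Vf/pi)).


factor = 1 - 2*sqrt(0.66/pi) = 0.0833
sigma_2 = 73 * 0.0833 = 6.08 MPa

6.08 MPa


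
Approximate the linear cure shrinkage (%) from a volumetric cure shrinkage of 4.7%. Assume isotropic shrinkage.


Linear shrinkage ≈ vol_shrink/3 = 4.7/3 = 1.567%

1.567%


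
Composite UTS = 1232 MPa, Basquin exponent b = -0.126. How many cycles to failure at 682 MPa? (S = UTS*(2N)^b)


N = 0.5 * (S/UTS)^(1/b) = 0.5 * (682/1232)^(1/-0.126) = 54.6103 cycles

54.6103 cycles


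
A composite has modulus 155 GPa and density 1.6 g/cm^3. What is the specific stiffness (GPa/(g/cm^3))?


Specific stiffness = E/rho = 155/1.6 = 96.9 GPa/(g/cm^3)

96.9 GPa/(g/cm^3)


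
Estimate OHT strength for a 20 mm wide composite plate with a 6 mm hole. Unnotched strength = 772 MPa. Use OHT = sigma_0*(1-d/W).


OHT = sigma_0*(1-d/W) = 772*(1-6/20) = 540.4 MPa

540.4 MPa


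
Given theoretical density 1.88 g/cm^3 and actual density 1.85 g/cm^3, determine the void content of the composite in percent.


Void% = (rho_theo - rho_actual)/rho_theo * 100 = (1.88 - 1.85)/1.88 * 100 = 1.6%

1.6%


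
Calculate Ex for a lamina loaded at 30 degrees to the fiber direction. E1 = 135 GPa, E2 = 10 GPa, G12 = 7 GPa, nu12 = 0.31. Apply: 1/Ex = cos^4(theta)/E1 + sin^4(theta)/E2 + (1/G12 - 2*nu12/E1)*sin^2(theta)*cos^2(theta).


cos^4(30) = 0.5625, sin^4(30) = 0.0625, sin^2(30)*cos^2(30) = 0.1875
1/G12 - 2*nu12/E1 = 1/7 - 2*0.31/135 = 0.138265 GPa^-1
1/Ex = 0.5625/135 + 0.0625/10 + 0.138265*0.1875 = 0.0363413 GPa^-1
Ex = 27.52 GPa

27.52 GPa


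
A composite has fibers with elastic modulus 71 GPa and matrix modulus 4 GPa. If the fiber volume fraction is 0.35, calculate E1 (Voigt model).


E1 = Ef*Vf + Em*(1-Vf) = 71*0.35 + 4*0.65 = 27.45 GPa

27.45 GPa
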